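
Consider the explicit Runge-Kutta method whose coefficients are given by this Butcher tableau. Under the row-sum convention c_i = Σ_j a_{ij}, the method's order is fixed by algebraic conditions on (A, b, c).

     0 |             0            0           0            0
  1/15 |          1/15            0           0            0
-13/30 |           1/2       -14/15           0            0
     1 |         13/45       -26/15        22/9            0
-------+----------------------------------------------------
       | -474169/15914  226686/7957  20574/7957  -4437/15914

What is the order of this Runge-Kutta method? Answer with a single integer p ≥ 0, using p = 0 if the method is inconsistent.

3

b = (-474169/15914, 226686/7957, 20574/7957, -4437/15914)
c = (0, 1/15, -13/30, 1)
Ac = (0, 0, -14/225, -793/675)
Σ b_i: (-474169/15914)·1 + 226686/7957·1 + 20574/7957·1 + (-4437/15914)·1 = 1 ✓
b·c: 226686/7957·1/15 + 20574/7957·(-13/30) + (-4437/15914)·1 = 1/2 ✓
b·c²: 226686/7957·1/225 + 20574/7957·169/900 + (-4437/15914)·1 = 1/3 ✓
b·Ac: 20574/7957·(-14/225) + (-4437/15914)·(-793/675) = 1/6 ✓
b·c³: 226686/7957·1/3375 + 20574/7957·(-2197/27000) + (-4437/15914)·1 = -3442903/7161300 ≠ 1/4 ⇒ order 3.
b·(c∘Ac): 20574/7957·91/3375 + (-4437/15914)·(-793/675) = 2370797/5967750 ≠ 1/8
b·Ac²: 20574/7957·(-14/3375) + (-4437/15914)·9139/20250 = -195583/1432260 ≠ 1/12
b·A²c: (-4437/15914)·(-308/2025) = 75922/1790325 ≠ 1/24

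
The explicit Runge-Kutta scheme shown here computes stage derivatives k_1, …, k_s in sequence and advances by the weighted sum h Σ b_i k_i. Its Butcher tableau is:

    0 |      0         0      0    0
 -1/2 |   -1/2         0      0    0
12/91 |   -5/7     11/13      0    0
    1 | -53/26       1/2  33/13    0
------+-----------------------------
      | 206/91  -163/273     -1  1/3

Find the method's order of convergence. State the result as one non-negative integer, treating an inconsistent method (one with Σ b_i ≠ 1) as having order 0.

2

b = (206/91, -163/273, -1, 1/3)
c = (0, -1/2, 12/91, 1)
Ac = (0, 0, -11/26, 401/4732)
Σ b_i: 206/91·1 + (-163/273)·1 + (-1)·1 + 1/3·1 = 1 ✓
b·c: (-163/273)·(-1/2) + (-1)·12/91 + 1/3·1 = 1/2 ✓
b·c²: (-163/273)·1/4 + (-1)·144/8281 + 1/3·1 = 5521/33124 ≠ 1/3 ⇒ order 2.
b·Ac: (-1)·(-11/26) + 1/3·401/4732 = 6407/14196 ≠ 1/6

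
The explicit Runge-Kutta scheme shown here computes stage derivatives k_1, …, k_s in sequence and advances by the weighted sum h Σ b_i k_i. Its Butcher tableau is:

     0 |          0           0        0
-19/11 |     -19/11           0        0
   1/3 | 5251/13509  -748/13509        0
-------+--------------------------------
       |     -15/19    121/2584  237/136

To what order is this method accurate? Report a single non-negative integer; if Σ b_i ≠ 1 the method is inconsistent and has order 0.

b = (-15/19, 121/2584, 237/136)
c = (0, -19/11, 1/3)
Ac = (0, 0, 68/711)
Σ b_i: (-15/19)·1 + 121/2584·1 + 237/136·1 = 1 ✓
b·c: 121/2584·(-19/11) + 237/136·1/3 = 1/2 ✓
b·c²: 121/2584·361/121 + 237/136·1/9 = 1/3 ✓
b·Ac: 237/136·68/711 = 1/6 ✓; 3 stages ⇒ order 3.

3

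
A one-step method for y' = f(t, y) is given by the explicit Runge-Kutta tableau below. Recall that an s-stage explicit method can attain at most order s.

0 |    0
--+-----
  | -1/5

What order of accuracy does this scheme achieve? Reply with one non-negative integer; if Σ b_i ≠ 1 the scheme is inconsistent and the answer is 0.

0

b = (-1/5)
c = (0)
Σ b_i: (-1/5)·1 = -1/5 ≠ 1 ⇒ order 0.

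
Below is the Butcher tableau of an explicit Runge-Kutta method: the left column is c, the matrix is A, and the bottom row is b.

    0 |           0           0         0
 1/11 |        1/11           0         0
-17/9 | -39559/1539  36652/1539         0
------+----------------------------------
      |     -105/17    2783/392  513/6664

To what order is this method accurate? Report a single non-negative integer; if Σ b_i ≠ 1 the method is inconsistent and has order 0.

3

b = (-105/17, 2783/392, 513/6664)
c = (0, 1/11, -17/9)
Ac = (0, 0, 3332/1539)
Σ b_i: (-105/17)·1 + 2783/392·1 + 513/6664·1 = 1 ✓
b·c: 2783/392·1/11 + 513/6664·(-17/9) = 1/2 ✓
b·c²: 2783/392·1/121 + 513/6664·289/81 = 1/3 ✓
b·Ac: 513/6664·3332/1539 = 1/6 ✓; 3 stages ⇒ order 3.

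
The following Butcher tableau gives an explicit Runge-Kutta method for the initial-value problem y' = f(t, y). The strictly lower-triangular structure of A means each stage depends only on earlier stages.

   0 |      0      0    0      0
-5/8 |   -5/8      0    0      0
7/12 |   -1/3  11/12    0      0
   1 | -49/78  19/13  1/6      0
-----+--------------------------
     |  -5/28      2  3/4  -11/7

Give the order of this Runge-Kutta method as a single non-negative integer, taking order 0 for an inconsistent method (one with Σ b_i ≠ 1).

b = (-5/28, 2, 3/4, -11/7)
c = (0, -5/8, 7/12, 1)
Ac = (0, 0, -55/96, -191/234)
Σ b_i: (-5/28)·1 + 2·1 + 3/4·1 + (-11/7)·1 = 1 ✓
b·c: 2·(-5/8) + 3/4·7/12 + (-11/7)·1 = -267/112 ≠ 1/2 ⇒ order 1.

1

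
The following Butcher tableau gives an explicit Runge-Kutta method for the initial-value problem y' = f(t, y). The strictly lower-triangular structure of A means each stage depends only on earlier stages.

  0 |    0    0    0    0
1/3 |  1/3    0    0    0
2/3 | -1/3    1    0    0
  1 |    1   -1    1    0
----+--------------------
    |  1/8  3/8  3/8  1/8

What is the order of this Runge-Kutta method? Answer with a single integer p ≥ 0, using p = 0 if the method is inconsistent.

b = (1/8, 3/8, 3/8, 1/8)
c = (0, 1/3, 2/3, 1)
Ac = (0, 0, 1/3, 1/3)
Σ b_i: 1/8·1 + 3/8·1 + 3/8·1 + 1/8·1 = 1 ✓
b·c: 3/8·1/3 + 3/8·2/3 + 1/8·1 = 1/2 ✓
b·c²: 3/8·1/9 + 3/8·4/9 + 1/8·1 = 1/3 ✓
b·Ac: 3/8·1/3 + 1/8·1/3 = 1/6 ✓
b·c³: 3/8·1/27 + 3/8·8/27 + 1/8·1 = 1/4 ✓
b·(c∘Ac): 3/8·2/9 + 1/8·1/3 = 1/8 ✓
b·Ac²: 3/8·1/9 + 1/8·1/3 = 1/12 ✓
b·A²c: 1/8·1/3 = 1/24 ✓; 4 stages ⇒ order 4.

4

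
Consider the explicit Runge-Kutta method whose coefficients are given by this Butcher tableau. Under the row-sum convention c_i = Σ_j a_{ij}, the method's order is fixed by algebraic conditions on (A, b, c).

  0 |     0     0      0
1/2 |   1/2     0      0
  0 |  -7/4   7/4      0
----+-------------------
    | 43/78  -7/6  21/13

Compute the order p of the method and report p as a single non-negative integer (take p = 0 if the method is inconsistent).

b = (43/78, -7/6, 21/13)
c = (0, 1/2, 0)
Ac = (0, 0, 7/8)
Σ b_i: 43/78·1 + (-7/6)·1 + 21/13·1 = 1 ✓
b·c: (-7/6)·1/2 = -7/12 ≠ 1/2 ⇒ order 1.

1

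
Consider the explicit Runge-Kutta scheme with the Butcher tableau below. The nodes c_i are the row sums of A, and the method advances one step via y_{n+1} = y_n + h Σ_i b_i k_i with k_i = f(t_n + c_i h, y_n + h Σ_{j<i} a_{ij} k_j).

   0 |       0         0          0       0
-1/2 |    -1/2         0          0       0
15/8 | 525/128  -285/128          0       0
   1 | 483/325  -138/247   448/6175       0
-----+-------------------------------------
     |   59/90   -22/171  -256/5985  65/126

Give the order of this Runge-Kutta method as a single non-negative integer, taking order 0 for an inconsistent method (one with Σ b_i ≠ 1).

4

b = (59/90, -22/171, -256/5985, 65/126)
c = (0, -1/2, 15/8, 1)
Ac = (0, 0, 285/256, 27/65)
Σ b_i: 59/90·1 + (-22/171)·1 + (-256/5985)·1 + 65/126·1 = 1 ✓
b·c: (-22/171)·(-1/2) + (-256/5985)·15/8 + 65/126·1 = 1/2 ✓
b·c²: (-22/171)·1/4 + (-256/5985)·225/64 + 65/126·1 = 1/3 ✓
b·Ac: (-256/5985)·285/256 + 65/126·27/65 = 1/6 ✓
b·c³: (-22/171)·(-1/8) + (-256/5985)·3375/512 + 65/126·1 = 1/4 ✓
b·(c∘Ac): (-256/5985)·4275/2048 + 65/126·27/65 = 1/8 ✓
b·Ac²: (-256/5985)·(-285/512) + 65/126·3/26 = 1/12 ✓
b·A²c: 65/126·21/260 = 1/24 ✓; 4 stages ⇒ order 4.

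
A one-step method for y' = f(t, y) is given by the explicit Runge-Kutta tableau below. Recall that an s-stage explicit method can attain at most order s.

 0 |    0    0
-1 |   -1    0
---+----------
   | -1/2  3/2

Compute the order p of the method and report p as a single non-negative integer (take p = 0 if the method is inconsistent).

1

b = (-1/2, 3/2)
c = (0, -1)
Σ b_i: (-1/2)·1 + 3/2·1 = 1 ✓
b·c: 3/2·(-1) = -3/2 ≠ 1/2 ⇒ order 1.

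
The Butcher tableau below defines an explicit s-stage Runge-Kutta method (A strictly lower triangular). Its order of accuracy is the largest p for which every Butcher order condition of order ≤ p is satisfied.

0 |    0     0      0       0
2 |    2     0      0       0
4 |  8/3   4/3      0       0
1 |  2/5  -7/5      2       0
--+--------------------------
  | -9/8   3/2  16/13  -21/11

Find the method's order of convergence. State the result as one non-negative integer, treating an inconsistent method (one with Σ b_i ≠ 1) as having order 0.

b = (-9/8, 3/2, 16/13, -21/11)
c = (0, 2, 4, 1)
Ac = (0, 0, 8/3, 26/5)
Σ b_i: (-9/8)·1 + 3/2·1 + 16/13·1 + (-21/11)·1 = -347/1144 ≠ 1 ⇒ order 0.

0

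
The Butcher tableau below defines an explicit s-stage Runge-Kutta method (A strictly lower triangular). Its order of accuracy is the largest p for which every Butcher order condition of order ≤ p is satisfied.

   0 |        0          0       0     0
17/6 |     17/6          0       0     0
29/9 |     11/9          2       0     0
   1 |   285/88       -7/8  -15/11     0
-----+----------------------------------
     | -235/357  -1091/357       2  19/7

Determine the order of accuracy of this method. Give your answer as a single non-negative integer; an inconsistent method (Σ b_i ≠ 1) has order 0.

2

b = (-235/357, -1091/357, 2, 19/7)
c = (0, 17/6, 29/9, 1)
Ac = (0, 0, 17/3, -3629/528)
Σ b_i: (-235/357)·1 + (-1091/357)·1 + 2·1 + 19/7·1 = 1 ✓
b·c: (-1091/357)·17/6 + 2·29/9 + 19/7·1 = 1/2 ✓
b·c²: (-1091/357)·289/36 + 2·841/81 + 19/7·1 = -2389/2268 ≠ 1/3 ⇒ order 2.
b·Ac: 2·17/3 + 19/7·(-3629/528) = -9021/1232 ≠ 1/6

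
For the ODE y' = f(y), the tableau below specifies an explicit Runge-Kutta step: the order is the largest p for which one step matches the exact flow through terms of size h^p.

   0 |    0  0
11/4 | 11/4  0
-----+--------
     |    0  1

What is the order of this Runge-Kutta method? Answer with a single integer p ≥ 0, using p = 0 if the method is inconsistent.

1

b = (0, 1)
c = (0, 11/4)
Σ b_i: 1·1 = 1 ✓
b·c: 1·11/4 = 11/4 ≠ 1/2 ⇒ order 1.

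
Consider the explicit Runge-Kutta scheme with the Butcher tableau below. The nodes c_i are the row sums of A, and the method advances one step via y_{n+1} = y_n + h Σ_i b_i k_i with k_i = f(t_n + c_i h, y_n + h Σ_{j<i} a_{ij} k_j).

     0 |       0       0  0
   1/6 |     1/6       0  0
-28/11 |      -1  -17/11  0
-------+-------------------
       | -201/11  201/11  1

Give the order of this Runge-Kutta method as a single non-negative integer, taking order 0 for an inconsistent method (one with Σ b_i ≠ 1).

b = (-201/11, 201/11, 1)
c = (0, 1/6, -28/11)
Ac = (0, 0, -17/66)
Σ b_i: (-201/11)·1 + 201/11·1 + 1·1 = 1 ✓
b·c: 201/11·1/6 + 1·(-28/11) = 1/2 ✓
b·c²: 201/11·1/36 + 1·784/121 = 10145/1452 ≠ 1/3 ⇒ order 2.
b·Ac: 1·(-17/66) = -17/66 ≠ 1/6

2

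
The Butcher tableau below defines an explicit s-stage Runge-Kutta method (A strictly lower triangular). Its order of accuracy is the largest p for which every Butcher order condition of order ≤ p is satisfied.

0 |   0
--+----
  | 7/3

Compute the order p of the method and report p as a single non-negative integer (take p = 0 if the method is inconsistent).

b = (7/3)
c = (0)
Σ b_i: 7/3·1 = 7/3 ≠ 1 ⇒ order 0.

0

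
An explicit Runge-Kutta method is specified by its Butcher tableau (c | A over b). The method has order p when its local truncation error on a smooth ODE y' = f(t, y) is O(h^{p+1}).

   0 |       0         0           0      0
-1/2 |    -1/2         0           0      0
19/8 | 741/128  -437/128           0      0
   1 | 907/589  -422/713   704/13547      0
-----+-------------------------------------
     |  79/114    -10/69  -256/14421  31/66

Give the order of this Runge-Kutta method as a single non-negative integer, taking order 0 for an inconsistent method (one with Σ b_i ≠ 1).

4

b = (79/114, -10/69, -256/14421, 31/66)
c = (0, -1/2, 19/8, 1)
Ac = (0, 0, 437/256, 13/31)
Σ b_i: 79/114·1 + (-10/69)·1 + (-256/14421)·1 + 31/66·1 = 1 ✓
b·c: (-10/69)·(-1/2) + (-256/14421)·19/8 + 31/66·1 = 1/2 ✓
b·c²: (-10/69)·1/4 + (-256/14421)·361/64 + 31/66·1 = 1/3 ✓
b·Ac: (-256/14421)·437/256 + 31/66·13/31 = 1/6 ✓
b·c³: (-10/69)·(-1/8) + (-256/14421)·6859/512 + 31/66·1 = 1/4 ✓
b·(c∘Ac): (-256/14421)·8303/2048 + 31/66·13/31 = 1/8 ✓
b·Ac²: (-256/14421)·(-437/512) + 31/66·9/62 = 1/12 ✓
b·A²c: 31/66·11/124 = 1/24 ✓; 4 stages ⇒ order 4.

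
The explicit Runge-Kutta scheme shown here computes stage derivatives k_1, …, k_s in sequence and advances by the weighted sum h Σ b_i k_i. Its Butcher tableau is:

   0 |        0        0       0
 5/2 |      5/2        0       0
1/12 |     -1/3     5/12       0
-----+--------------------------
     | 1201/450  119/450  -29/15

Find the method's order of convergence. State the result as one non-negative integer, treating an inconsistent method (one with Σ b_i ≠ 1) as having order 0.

2

b = (1201/450, 119/450, -29/15)
c = (0, 5/2, 1/12)
Ac = (0, 0, 25/24)
Σ b_i: 1201/450·1 + 119/450·1 + (-29/15)·1 = 1 ✓
b·c: 119/450·5/2 + (-29/15)·1/12 = 1/2 ✓
b·c²: 119/450·25/4 + (-29/15)·1/144 = 3541/2160 ≠ 1/3 ⇒ order 2.
b·Ac: (-29/15)·25/24 = -145/72 ≠ 1/6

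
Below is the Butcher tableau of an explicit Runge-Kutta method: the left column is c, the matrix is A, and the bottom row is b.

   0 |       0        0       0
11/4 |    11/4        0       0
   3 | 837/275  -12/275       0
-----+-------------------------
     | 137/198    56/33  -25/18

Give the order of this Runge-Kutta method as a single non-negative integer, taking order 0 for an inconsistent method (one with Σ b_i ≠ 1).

3

b = (137/198, 56/33, -25/18)
c = (0, 11/4, 3)
Ac = (0, 0, -3/25)
Σ b_i: 137/198·1 + 56/33·1 + (-25/18)·1 = 1 ✓
b·c: 56/33·11/4 + (-25/18)·3 = 1/2 ✓
b·c²: 56/33·121/16 + (-25/18)·9 = 1/3 ✓
b·Ac: (-25/18)·(-3/25) = 1/6 ✓; 3 stages ⇒ order 3.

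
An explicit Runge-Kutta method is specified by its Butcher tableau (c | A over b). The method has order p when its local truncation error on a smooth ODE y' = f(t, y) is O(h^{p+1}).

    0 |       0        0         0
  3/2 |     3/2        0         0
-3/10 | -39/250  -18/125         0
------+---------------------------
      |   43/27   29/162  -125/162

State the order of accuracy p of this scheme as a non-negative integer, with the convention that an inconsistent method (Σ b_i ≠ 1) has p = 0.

b = (43/27, 29/162, -125/162)
c = (0, 3/2, -3/10)
Ac = (0, 0, -27/125)
Σ b_i: 43/27·1 + 29/162·1 + (-125/162)·1 = 1 ✓
b·c: 29/162·3/2 + (-125/162)·(-3/10) = 1/2 ✓
b·c²: 29/162·9/4 + (-125/162)·9/100 = 1/3 ✓
b·Ac: (-125/162)·(-27/125) = 1/6 ✓; 3 stages ⇒ order 3.

3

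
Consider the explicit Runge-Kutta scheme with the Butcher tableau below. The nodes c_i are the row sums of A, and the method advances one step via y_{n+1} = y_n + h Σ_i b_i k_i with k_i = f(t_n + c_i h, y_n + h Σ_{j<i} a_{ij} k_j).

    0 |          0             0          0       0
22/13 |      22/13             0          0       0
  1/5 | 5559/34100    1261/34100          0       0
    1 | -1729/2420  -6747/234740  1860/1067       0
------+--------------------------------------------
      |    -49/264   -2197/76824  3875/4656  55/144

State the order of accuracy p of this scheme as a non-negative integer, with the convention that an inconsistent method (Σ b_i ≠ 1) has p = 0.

4

b = (-49/264, -2197/76824, 3875/4656, 55/144)
c = (0, 22/13, 1/5, 1)
Ac = (0, 0, 97/1550, 3/10)
Σ b_i: (-49/264)·1 + (-2197/76824)·1 + 3875/4656·1 + 55/144·1 = 1 ✓
b·c: (-2197/76824)·22/13 + 3875/4656·1/5 + 55/144·1 = 1/2 ✓
b·c²: (-2197/76824)·484/169 + 3875/4656·1/25 + 55/144·1 = 1/3 ✓
b·Ac: 3875/4656·97/1550 + 55/144·3/10 = 1/6 ✓
b·c³: (-2197/76824)·10648/2197 + 3875/4656·1/125 + 55/144·1 = 1/4 ✓
b·(c∘Ac): 3875/4656·97/7750 + 55/144·3/10 = 1/8 ✓
b·Ac²: 3875/4656·1067/10075 + 55/144·(-9/715) = 1/12 ✓
b·A²c: 55/144·6/55 = 1/24 ✓; 4 stages ⇒ order 4.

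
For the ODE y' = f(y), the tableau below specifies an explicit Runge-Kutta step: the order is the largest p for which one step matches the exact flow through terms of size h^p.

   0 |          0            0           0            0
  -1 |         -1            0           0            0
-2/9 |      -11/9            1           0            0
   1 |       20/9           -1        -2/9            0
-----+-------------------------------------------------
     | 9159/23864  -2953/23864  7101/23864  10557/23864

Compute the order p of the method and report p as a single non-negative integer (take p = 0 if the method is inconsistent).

3

b = (9159/23864, -2953/23864, 7101/23864, 10557/23864)
c = (0, -1, -2/9, 1)
Ac = (0, 0, -1, 85/81)
Σ b_i: 9159/23864·1 + (-2953/23864)·1 + 7101/23864·1 + 10557/23864·1 = 1 ✓
b·c: (-2953/23864)·(-1) + 7101/23864·(-2/9) + 10557/23864·1 = 1/2 ✓
b·c²: (-2953/23864)·1 + 7101/23864·4/81 + 10557/23864·1 = 1/3 ✓
b·Ac: 7101/23864·(-1) + 10557/23864·85/81 = 1/6 ✓
b·c³: (-2953/23864)·(-1) + 7101/23864·(-8/729) + 10557/23864·1 = 181333/322164 ≠ 1/4 ⇒ order 3.
b·(c∘Ac): 7101/23864·2/9 + 10557/23864·85/81 = 37969/71592 ≠ 1/8
b·Ac²: 7101/23864·1 + 10557/23864·(-737/729) = -12055/80541 ≠ 1/12
b·A²c: 10557/23864·2/9 = 1173/11932 ≠ 1/24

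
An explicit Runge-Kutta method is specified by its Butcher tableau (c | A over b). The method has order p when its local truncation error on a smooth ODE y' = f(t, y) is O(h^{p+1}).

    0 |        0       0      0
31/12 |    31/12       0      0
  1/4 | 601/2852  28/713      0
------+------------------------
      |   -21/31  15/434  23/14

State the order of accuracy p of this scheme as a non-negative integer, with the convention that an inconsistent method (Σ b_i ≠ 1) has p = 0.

3

b = (-21/31, 15/434, 23/14)
c = (0, 31/12, 1/4)
Ac = (0, 0, 7/69)
Σ b_i: (-21/31)·1 + 15/434·1 + 23/14·1 = 1 ✓
b·c: 15/434·31/12 + 23/14·1/4 = 1/2 ✓
b·c²: 15/434·961/144 + 23/14·1/16 = 1/3 ✓
b·Ac: 23/14·7/69 = 1/6 ✓; 3 stages ⇒ order 3.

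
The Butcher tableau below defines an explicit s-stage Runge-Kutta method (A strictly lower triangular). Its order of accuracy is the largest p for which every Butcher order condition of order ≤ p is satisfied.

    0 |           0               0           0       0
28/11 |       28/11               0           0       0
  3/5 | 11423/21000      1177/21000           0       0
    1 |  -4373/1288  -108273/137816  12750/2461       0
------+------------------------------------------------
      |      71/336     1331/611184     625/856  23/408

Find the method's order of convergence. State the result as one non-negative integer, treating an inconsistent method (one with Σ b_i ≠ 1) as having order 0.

b = (71/336, 1331/611184, 625/856, 23/408)
c = (0, 28/11, 3/5, 1)
Ac = (0, 0, 107/750, 51/46)
Σ b_i: 71/336·1 + 1331/611184·1 + 625/856·1 + 23/408·1 = 1 ✓
b·c: 1331/611184·28/11 + 625/856·3/5 + 23/408·1 = 1/2 ✓
b·c²: 1331/611184·784/121 + 625/856·9/25 + 23/408·1 = 1/3 ✓
b·Ac: 625/856·107/750 + 23/408·51/46 = 1/6 ✓
b·c³: 1331/611184·21952/1331 + 625/856·27/125 + 23/408·1 = 1/4 ✓
b·(c∘Ac): 625/856·107/1250 + 23/408·51/46 = 1/8 ✓
b·Ac²: 625/856·1498/4125 + 23/408·(-816/253) = 1/12 ✓
b·A²c: 23/408·17/23 = 1/24 ✓; 4 stages ⇒ order 4.

4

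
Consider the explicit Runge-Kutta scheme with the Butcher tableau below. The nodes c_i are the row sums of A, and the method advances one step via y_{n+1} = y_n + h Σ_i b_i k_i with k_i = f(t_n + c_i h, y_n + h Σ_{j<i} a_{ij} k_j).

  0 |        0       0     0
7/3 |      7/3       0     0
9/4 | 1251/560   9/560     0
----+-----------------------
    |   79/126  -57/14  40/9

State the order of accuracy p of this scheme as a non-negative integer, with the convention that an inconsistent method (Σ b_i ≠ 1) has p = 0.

b = (79/126, -57/14, 40/9)
c = (0, 7/3, 9/4)
Ac = (0, 0, 3/80)
Σ b_i: 79/126·1 + (-57/14)·1 + 40/9·1 = 1 ✓
b·c: (-57/14)·7/3 + 40/9·9/4 = 1/2 ✓
b·c²: (-57/14)·49/9 + 40/9·81/16 = 1/3 ✓
b·Ac: 40/9·3/80 = 1/6 ✓; 3 stages ⇒ order 3.

3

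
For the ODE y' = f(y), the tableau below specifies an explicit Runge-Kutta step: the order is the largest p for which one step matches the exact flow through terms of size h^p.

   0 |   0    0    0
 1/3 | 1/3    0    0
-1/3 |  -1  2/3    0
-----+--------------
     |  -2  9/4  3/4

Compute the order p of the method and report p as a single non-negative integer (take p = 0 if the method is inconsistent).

3

b = (-2, 9/4, 3/4)
c = (0, 1/3, -1/3)
Ac = (0, 0, 2/9)
Σ b_i: (-2)·1 + 9/4·1 + 3/4·1 = 1 ✓
b·c: 9/4·1/3 + 3/4·(-1/3) = 1/2 ✓
b·c²: 9/4·1/9 + 3/4·1/9 = 1/3 ✓
b·Ac: 3/4·2/9 = 1/6 ✓; 3 stages ⇒ order 3.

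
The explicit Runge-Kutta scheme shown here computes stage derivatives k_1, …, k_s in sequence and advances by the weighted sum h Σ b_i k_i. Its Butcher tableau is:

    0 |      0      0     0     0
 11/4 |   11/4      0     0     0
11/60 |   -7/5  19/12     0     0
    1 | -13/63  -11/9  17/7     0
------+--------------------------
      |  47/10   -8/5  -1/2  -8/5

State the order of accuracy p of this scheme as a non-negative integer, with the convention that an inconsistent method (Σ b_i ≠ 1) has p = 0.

b = (47/10, -8/5, -1/2, -8/5)
c = (0, 11/4, 11/60, 1)
Ac = (0, 0, 209/48, -1837/630)
Σ b_i: 47/10·1 + (-8/5)·1 + (-1/2)·1 + (-8/5)·1 = 1 ✓
b·c: (-8/5)·11/4 + (-1/2)·11/60 + (-8/5)·1 = -731/120 ≠ 1/2 ⇒ order 1.

1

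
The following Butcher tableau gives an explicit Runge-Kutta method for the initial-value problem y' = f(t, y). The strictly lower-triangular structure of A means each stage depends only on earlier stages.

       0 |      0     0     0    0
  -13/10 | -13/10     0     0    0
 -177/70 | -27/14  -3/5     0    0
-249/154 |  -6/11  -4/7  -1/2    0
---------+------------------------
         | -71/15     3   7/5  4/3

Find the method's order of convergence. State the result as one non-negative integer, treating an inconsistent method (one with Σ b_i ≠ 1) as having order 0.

1

b = (-71/15, 3, 7/5, 4/3)
c = (0, -13/10, -177/70, -249/154)
Ac = (0, 0, 39/50, 281/140)
Σ b_i: (-71/15)·1 + 3·1 + 7/5·1 + 4/3·1 = 1 ✓
b·c: 3·(-13/10) + 7/5·(-177/70) + 4/3·(-249/154) = -18472/1925 ≠ 1/2 ⇒ order 1.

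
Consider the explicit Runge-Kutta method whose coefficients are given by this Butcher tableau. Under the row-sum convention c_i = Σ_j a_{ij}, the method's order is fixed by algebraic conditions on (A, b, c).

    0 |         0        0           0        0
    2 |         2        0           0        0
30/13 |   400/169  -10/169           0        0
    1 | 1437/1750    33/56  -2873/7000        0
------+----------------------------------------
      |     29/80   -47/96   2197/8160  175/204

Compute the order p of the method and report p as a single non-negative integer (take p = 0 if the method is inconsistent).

4

b = (29/80, -47/96, 2197/8160, 175/204)
c = (0, 2, 30/13, 1)
Ac = (0, 0, -20/169, 81/350)
Σ b_i: 29/80·1 + (-47/96)·1 + 2197/8160·1 + 175/204·1 = 1 ✓
b·c: (-47/96)·2 + 2197/8160·30/13 + 175/204·1 = 1/2 ✓
b·c²: (-47/96)·4 + 2197/8160·900/169 + 175/204·1 = 1/3 ✓
b·Ac: 2197/8160·(-20/169) + 175/204·81/350 = 1/6 ✓
b·c³: (-47/96)·8 + 2197/8160·27000/2197 + 175/204·1 = 1/4 ✓
b·(c∘Ac): 2197/8160·(-600/2197) + 175/204·81/350 = 1/8 ✓
b·Ac²: 2197/8160·(-40/169) + 175/204·6/35 = 1/12 ✓
b·A²c: 175/204·17/350 = 1/24 ✓; 4 stages ⇒ order 4.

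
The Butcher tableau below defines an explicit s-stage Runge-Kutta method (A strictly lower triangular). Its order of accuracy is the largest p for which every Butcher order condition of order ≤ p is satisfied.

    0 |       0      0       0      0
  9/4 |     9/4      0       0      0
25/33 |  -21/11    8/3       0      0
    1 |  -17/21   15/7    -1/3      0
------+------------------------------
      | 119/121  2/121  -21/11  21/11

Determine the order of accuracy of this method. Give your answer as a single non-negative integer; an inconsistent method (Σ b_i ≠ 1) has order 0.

b = (119/121, 2/121, -21/11, 21/11)
c = (0, 9/4, 25/33, 1)
Ac = (0, 0, 6, 12665/2772)
Σ b_i: 119/121·1 + 2/121·1 + (-21/11)·1 + 21/11·1 = 1 ✓
b·c: 2/121·9/4 + (-21/11)·25/33 + 21/11·1 = 1/2 ✓
b·c²: 2/121·81/16 + (-21/11)·625/1089 + 21/11·1 = 28657/31944 ≠ 1/3 ⇒ order 2.
b·Ac: (-21/11)·6 + 21/11·12665/2772 = -3967/1452 ≠ 1/6

2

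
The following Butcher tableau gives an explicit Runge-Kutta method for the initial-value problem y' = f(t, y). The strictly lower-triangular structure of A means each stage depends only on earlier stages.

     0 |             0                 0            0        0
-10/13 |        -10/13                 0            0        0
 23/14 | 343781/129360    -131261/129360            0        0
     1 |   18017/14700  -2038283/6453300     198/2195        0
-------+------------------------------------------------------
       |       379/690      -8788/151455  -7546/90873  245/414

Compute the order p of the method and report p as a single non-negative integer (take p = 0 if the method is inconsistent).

b = (379/690, -8788/151455, -7546/90873, 245/414)
c = (0, -10/13, 23/14, 1)
Ac = (0, 0, 10097/12936, 115/294)
Σ b_i: 379/690·1 + (-8788/151455)·1 + (-7546/90873)·1 + 245/414·1 = 1 ✓
b·c: (-8788/151455)·(-10/13) + (-7546/90873)·23/14 + 245/414·1 = 1/2 ✓
b·c²: (-8788/151455)·100/169 + (-7546/90873)·529/196 + 245/414·1 = 1/3 ✓
b·Ac: (-7546/90873)·10097/12936 + 245/414·115/294 = 1/6 ✓
b·c³: (-8788/151455)·(-1000/2197) + (-7546/90873)·12167/2744 + 245/414·1 = 1/4 ✓
b·(c∘Ac): (-7546/90873)·232231/181104 + 245/414·115/294 = 1/8 ✓
b·Ac²: (-7546/90873)·(-50485/84084) + 245/414·1081/19110 = 1/12 ✓
b·A²c: 245/414·69/980 = 1/24 ✓; 4 stages ⇒ order 4.

4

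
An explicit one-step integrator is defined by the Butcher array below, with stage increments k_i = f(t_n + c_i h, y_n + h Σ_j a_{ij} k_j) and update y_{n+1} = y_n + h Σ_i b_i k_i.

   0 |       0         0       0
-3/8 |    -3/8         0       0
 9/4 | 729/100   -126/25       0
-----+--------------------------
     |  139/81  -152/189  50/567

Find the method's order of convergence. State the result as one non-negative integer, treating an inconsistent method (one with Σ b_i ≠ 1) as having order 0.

b = (139/81, -152/189, 50/567)
c = (0, -3/8, 9/4)
Ac = (0, 0, 189/100)
Σ b_i: 139/81·1 + (-152/189)·1 + 50/567·1 = 1 ✓
b·c: (-152/189)·(-3/8) + 50/567·9/4 = 1/2 ✓
b·c²: (-152/189)·9/64 + 50/567·81/16 = 1/3 ✓
b·Ac: 50/567·189/100 = 1/6 ✓; 3 stages ⇒ order 3.

3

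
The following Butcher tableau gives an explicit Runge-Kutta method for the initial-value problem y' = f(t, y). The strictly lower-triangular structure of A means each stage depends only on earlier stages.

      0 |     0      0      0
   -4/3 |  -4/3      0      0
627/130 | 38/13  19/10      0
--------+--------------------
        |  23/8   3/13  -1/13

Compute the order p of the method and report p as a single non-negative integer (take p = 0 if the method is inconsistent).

0

b = (23/8, 3/13, -1/13)
c = (0, -4/3, 627/130)
Ac = (0, 0, -38/15)
Σ b_i: 23/8·1 + 3/13·1 + (-1/13)·1 = 315/104 ≠ 1 ⇒ order 0.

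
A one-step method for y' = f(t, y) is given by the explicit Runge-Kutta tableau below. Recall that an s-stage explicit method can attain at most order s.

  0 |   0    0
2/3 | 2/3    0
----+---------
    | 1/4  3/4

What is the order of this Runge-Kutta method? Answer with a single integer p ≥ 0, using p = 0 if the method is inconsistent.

2

b = (1/4, 3/4)
c = (0, 2/3)
Σ b_i: 1/4·1 + 3/4·1 = 1 ✓
b·c: 3/4·2/3 = 1/2 ✓; 2 stages ⇒ order 2.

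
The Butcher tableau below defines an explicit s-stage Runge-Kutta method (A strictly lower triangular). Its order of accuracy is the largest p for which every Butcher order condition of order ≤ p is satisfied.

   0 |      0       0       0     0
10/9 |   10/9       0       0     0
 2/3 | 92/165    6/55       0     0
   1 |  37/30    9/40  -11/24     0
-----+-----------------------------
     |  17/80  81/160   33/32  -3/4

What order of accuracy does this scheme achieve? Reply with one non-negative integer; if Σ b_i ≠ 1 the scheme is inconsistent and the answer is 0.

b = (17/80, 81/160, 33/32, -3/4)
c = (0, 10/9, 2/3, 1)
Ac = (0, 0, 4/33, -1/18)
Σ b_i: 17/80·1 + 81/160·1 + 33/32·1 + (-3/4)·1 = 1 ✓
b·c: 81/160·10/9 + 33/32·2/3 + (-3/4)·1 = 1/2 ✓
b·c²: 81/160·100/81 + 33/32·4/9 + (-3/4)·1 = 1/3 ✓
b·Ac: 33/32·4/33 + (-3/4)·(-1/18) = 1/6 ✓
b·c³: 81/160·1000/729 + 33/32·8/27 + (-3/4)·1 = 1/4 ✓
b·(c∘Ac): 33/32·8/99 + (-3/4)·(-1/18) = 1/8 ✓
b·Ac²: 33/32·40/297 + (-3/4)·2/27 = 1/12 ✓
b·A²c: (-3/4)·(-1/18) = 1/24 ✓; 4 stages ⇒ order 4.

4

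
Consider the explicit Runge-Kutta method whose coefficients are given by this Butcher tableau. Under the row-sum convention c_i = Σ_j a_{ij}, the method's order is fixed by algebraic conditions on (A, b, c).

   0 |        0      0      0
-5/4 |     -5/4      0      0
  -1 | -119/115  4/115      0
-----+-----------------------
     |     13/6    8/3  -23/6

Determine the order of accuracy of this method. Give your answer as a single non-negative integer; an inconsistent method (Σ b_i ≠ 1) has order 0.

3

b = (13/6, 8/3, -23/6)
c = (0, -5/4, -1)
Ac = (0, 0, -1/23)
Σ b_i: 13/6·1 + 8/3·1 + (-23/6)·1 = 1 ✓
b·c: 8/3·(-5/4) + (-23/6)·(-1) = 1/2 ✓
b·c²: 8/3·25/16 + (-23/6)·1 = 1/3 ✓
b·Ac: (-23/6)·(-1/23) = 1/6 ✓; 3 stages ⇒ order 3.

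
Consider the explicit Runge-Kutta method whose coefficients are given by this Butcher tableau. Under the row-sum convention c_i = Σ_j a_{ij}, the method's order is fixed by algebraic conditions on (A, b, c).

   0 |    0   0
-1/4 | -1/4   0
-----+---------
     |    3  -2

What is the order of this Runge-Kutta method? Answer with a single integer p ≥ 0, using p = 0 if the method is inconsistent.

b = (3, -2)
c = (0, -1/4)
Σ b_i: 3·1 + (-2)·1 = 1 ✓
b·c: (-2)·(-1/4) = 1/2 ✓; 2 stages ⇒ order 2.

2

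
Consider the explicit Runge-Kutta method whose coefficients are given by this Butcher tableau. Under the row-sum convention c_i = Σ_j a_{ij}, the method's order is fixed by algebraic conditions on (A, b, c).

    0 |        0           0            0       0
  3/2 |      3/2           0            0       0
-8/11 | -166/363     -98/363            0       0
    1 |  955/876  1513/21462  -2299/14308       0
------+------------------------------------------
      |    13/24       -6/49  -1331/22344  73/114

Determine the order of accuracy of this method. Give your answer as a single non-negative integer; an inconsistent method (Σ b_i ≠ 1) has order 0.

b = (13/24, -6/49, -1331/22344, 73/114)
c = (0, 3/2, -8/11, 1)
Ac = (0, 0, -49/121, 65/292)
Σ b_i: 13/24·1 + (-6/49)·1 + (-1331/22344)·1 + 73/114·1 = 1 ✓
b·c: (-6/49)·3/2 + (-1331/22344)·(-8/11) + 73/114·1 = 1/2 ✓
b·c²: (-6/49)·9/4 + (-1331/22344)·64/121 + 73/114·1 = 1/3 ✓
b·Ac: (-1331/22344)·(-49/121) + 73/114·65/292 = 1/6 ✓
b·c³: (-6/49)·27/8 + (-1331/22344)·(-512/1331) + 73/114·1 = 1/4 ✓
b·(c∘Ac): (-1331/22344)·392/1331 + 73/114·65/292 = 1/8 ✓
b·Ac²: (-1331/22344)·(-147/242) + 73/114·43/584 = 1/12 ✓
b·A²c: 73/114·19/292 = 1/24 ✓; 4 stages ⇒ order 4.

4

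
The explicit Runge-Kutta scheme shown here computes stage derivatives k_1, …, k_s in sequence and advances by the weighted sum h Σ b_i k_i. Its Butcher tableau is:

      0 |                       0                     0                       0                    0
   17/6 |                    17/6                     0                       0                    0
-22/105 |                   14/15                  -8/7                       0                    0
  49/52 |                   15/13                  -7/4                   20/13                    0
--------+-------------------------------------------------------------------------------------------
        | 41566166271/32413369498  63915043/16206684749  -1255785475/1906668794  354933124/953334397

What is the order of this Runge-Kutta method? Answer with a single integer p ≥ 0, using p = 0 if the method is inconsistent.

3

b = (41566166271/32413369498, 63915043/16206684749, -1255785475/1906668794, 354933124/953334397)
c = (0, 17/6, -22/105, 49/52)
Ac = (0, 0, -68/21, -11533/2184)
Σ b_i: 41566166271/32413369498·1 + 63915043/16206684749·1 + (-1255785475/1906668794)·1 + 354933124/953334397·1 = 1 ✓
b·c: 63915043/16206684749·17/6 + (-1255785475/1906668794)·(-22/105) + 354933124/953334397·49/52 = 1/2 ✓
b·c²: 63915043/16206684749·289/36 + (-1255785475/1906668794)·484/11025 + 354933124/953334397·2401/2704 = 1/3 ✓
b·Ac: (-1255785475/1906668794)·(-68/21) + 354933124/953334397·(-11533/2184) = 1/6 ✓
b·c³: 63915043/16206684749·4913/216 + (-1255785475/1906668794)·(-10648/1157625) + 354933124/953334397·117649/140608 = 25439432296289/62462469691440 ≠ 1/4 ⇒ order 3.
b·(c∘Ac): (-1255785475/1906668794)·1496/2205 + 354933124/953334397·(-80731/16224) = -157835111977/68640076584 ≠ 1/8
b·Ac²: (-1255785475/1906668794)·(-578/63) + 354933124/953334397·(-6412279/458640) = 1005884503111/1201201340220 ≠ 1/12
b·A²c: 354933124/953334397·(-1360/273) = -5304495040/2860003191 ≠ 1/24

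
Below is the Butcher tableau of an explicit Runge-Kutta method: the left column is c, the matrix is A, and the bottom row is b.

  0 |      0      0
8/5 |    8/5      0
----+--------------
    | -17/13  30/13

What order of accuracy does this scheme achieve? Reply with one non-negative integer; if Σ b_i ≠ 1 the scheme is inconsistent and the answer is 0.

1

b = (-17/13, 30/13)
c = (0, 8/5)
Σ b_i: (-17/13)·1 + 30/13·1 = 1 ✓
b·c: 30/13·8/5 = 48/13 ≠ 1/2 ⇒ order 1.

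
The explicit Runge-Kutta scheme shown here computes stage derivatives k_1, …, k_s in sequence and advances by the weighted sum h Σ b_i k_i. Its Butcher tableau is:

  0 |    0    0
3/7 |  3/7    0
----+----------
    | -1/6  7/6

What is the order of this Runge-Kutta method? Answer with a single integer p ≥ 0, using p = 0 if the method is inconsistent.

2

b = (-1/6, 7/6)
c = (0, 3/7)
Σ b_i: (-1/6)·1 + 7/6·1 = 1 ✓
b·c: 7/6·3/7 = 1/2 ✓; 2 stages ⇒ order 2.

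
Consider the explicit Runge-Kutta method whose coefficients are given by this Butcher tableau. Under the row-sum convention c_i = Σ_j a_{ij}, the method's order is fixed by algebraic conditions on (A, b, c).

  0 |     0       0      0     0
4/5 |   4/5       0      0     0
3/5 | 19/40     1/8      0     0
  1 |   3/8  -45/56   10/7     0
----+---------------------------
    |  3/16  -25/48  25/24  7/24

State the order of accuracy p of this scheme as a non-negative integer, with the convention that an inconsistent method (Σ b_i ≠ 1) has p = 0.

b = (3/16, -25/48, 25/24, 7/24)
c = (0, 4/5, 3/5, 1)
Ac = (0, 0, 1/10, 3/14)
Σ b_i: 3/16·1 + (-25/48)·1 + 25/24·1 + 7/24·1 = 1 ✓
b·c: (-25/48)·4/5 + 25/24·3/5 + 7/24·1 = 1/2 ✓
b·c²: (-25/48)·16/25 + 25/24·9/25 + 7/24·1 = 1/3 ✓
b·Ac: 25/24·1/10 + 7/24·3/14 = 1/6 ✓
b·c³: (-25/48)·64/125 + 25/24·27/125 + 7/24·1 = 1/4 ✓
b·(c∘Ac): 25/24·3/50 + 7/24·3/14 = 1/8 ✓
b·Ac²: 25/24·2/25 = 1/12 ✓
b·A²c: 7/24·1/7 = 1/24 ✓; 4 stages ⇒ order 4.

4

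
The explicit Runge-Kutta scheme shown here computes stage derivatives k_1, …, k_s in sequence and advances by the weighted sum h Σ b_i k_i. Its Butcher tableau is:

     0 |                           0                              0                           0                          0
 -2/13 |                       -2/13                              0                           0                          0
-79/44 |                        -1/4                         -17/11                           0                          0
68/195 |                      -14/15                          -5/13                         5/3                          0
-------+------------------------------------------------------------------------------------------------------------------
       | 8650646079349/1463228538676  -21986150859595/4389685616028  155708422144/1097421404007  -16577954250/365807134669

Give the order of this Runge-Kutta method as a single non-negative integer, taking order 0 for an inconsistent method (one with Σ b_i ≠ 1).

b = (8650646079349/1463228538676, -21986150859595/4389685616028, 155708422144/1097421404007, -16577954250/365807134669)
c = (0, -2/13, -79/44, 68/195)
Ac = (0, 0, 34/143, -65435/22308)
Σ b_i: 8650646079349/1463228538676·1 + (-21986150859595/4389685616028)·1 + 155708422144/1097421404007·1 + (-16577954250/365807134669)·1 = 1 ✓
b·c: (-21986150859595/4389685616028)·(-2/13) + 155708422144/1097421404007·(-79/44) + (-16577954250/365807134669)·68/195 = 1/2 ✓
b·c²: (-21986150859595/4389685616028)·4/169 + 155708422144/1097421404007·6241/1936 + (-16577954250/365807134669)·4624/38025 = 1/3 ✓
b·Ac: 155708422144/1097421404007·34/143 + (-16577954250/365807134669)·(-65435/22308) = 1/6 ✓
b·c³: (-21986150859595/4389685616028)·(-8/2197) + 155708422144/1097421404007·(-493039/85184) + (-16577954250/365807134669)·314432/7414875 = -4926296189544370/6120319170147039 ≠ 1/4 ⇒ order 3.
b·(c∘Ac): 155708422144/1097421404007·(-1343/3146) + (-16577954250/365807134669)·(-222479/217503) = -2636214590738/185464217277183 ≠ 1/8
b·Ac²: 155708422144/1097421404007·(-68/1859) + (-16577954250/365807134669)·68441225/12760176 = -311684033355247/1255450086184008 ≠ 1/12
b·A²c: (-16577954250/365807134669)·170/429 = -6569352500/365807134669 ≠ 1/24

3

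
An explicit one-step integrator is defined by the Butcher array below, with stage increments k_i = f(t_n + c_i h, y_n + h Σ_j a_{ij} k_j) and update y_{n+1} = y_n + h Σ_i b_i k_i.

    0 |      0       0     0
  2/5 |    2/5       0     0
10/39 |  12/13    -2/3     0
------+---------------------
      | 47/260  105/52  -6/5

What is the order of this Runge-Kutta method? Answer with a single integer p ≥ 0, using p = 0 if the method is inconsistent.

b = (47/260, 105/52, -6/5)
c = (0, 2/5, 10/39)
Ac = (0, 0, -4/15)
Σ b_i: 47/260·1 + 105/52·1 + (-6/5)·1 = 1 ✓
b·c: 105/52·2/5 + (-6/5)·10/39 = 1/2 ✓
b·c²: 105/52·4/25 + (-6/5)·100/1521 = 619/2535 ≠ 1/3 ⇒ order 2.
b·Ac: (-6/5)·(-4/15) = 8/25 ≠ 1/6

2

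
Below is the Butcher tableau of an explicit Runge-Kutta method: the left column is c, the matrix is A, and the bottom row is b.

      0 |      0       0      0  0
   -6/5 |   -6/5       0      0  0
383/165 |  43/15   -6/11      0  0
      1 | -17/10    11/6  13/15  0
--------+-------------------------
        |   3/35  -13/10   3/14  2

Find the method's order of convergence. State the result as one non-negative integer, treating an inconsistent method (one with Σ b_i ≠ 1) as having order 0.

1

b = (3/35, -13/10, 3/14, 2)
c = (0, -6/5, 383/165, 1)
Ac = (0, 0, 36/55, -466/2475)
Σ b_i: 3/35·1 + (-13/10)·1 + 3/14·1 + 2·1 = 1 ✓
b·c: (-13/10)·(-6/5) + 3/14·383/165 + 2·1 = 15621/3850 ≠ 1/2 ⇒ order 1.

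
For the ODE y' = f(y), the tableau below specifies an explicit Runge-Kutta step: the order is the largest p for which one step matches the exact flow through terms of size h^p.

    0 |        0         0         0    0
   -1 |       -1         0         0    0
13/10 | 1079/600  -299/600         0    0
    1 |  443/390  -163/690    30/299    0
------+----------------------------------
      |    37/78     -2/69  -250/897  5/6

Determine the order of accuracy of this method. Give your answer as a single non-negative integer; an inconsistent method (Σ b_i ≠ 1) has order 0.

4

b = (37/78, -2/69, -250/897, 5/6)
c = (0, -1, 13/10, 1)
Ac = (0, 0, 299/600, 11/30)
Σ b_i: 37/78·1 + (-2/69)·1 + (-250/897)·1 + 5/6·1 = 1 ✓
b·c: (-2/69)·(-1) + (-250/897)·13/10 + 5/6·1 = 1/2 ✓
b·c²: (-2/69)·1 + (-250/897)·169/100 + 5/6·1 = 1/3 ✓
b·Ac: (-250/897)·299/600 + 5/6·11/30 = 1/6 ✓
b·c³: (-2/69)·(-1) + (-250/897)·2197/1000 + 5/6·1 = 1/4 ✓
b·(c∘Ac): (-250/897)·3887/6000 + 5/6·11/30 = 1/8 ✓
b·Ac²: (-250/897)·(-299/600) + 5/6·(-1/15) = 1/12 ✓
b·A²c: 5/6·1/20 = 1/24 ✓; 4 stages ⇒ order 4.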